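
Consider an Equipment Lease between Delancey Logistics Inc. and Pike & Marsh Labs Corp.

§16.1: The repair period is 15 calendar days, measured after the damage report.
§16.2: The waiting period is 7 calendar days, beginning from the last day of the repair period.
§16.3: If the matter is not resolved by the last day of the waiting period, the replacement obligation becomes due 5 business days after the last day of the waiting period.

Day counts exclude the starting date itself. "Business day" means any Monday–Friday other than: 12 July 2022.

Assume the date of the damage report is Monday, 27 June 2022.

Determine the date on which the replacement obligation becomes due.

The last day of the repair period: 27 June 2022 + 15 days = 12 July 2022.
The last day of the waiting period: 7 calendar days after 12 July 2022 is 19 July 2022.
From Tuesday, 19 July 2022, 5 business days (Jul 20, Jul 21, Jul 22, Jul 25, Jul 26, skipping weekends) brings us to Tuesday, 26 July 2022, which is the date on which the replacement obligation becomes due.

26 July 2022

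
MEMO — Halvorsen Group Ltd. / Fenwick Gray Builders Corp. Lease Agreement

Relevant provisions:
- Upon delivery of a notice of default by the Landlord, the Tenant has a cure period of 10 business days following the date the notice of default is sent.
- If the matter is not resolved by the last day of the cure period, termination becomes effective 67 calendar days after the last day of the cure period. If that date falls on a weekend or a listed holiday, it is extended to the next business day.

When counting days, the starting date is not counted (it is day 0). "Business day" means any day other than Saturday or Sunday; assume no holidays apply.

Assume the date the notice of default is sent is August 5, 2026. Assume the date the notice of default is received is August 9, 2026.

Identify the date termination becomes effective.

October 26, 2026

The last day of the cure period: counting 10 business days from Wednesday, August 5, 2026 (Aug 6, Aug 7, Aug 10, Aug 11, Aug 12, Aug 13, Aug 14, Aug 17, Aug 18, Aug 19, skipping weekends) reaches Wednesday, August 19, 2026.
The date termination becomes effective: August 19, 2026 + 67 days = October 25, 2026. That falls on a Sunday, so it rolls to the next business day, Monday, October 26, 2026.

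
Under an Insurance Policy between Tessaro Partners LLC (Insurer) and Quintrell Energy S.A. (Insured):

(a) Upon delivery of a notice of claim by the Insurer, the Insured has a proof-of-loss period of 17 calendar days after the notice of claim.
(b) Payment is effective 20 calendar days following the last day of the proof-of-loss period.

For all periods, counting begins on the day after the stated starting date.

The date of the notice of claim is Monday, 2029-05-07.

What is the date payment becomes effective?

The last day of the proof-of-loss period: 2029-05-07 + 17 days = 2029-05-24.
The date payment becomes effective: 20 calendar days after 2029-05-24 is 2029-06-13.

2029-06-13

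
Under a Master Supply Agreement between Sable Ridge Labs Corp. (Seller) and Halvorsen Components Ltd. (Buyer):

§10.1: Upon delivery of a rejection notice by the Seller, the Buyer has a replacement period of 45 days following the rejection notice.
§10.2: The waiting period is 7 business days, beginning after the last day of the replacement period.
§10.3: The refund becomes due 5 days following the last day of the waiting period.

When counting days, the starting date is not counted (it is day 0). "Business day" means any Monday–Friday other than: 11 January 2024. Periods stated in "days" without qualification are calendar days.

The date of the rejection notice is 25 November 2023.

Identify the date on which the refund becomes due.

24 January 2024

The last day of the replacement period: 45 calendar days after 25 November 2023 is 9 January 2024.
The last day of the waiting period: counting 7 business days from Tuesday, 9 January 2024 (Jan 10, Jan 12, Jan 15, Jan 16, Jan 17, Jan 18, Jan 19, skipping weekends and the listed holiday on Jan 11) reaches Friday, 19 January 2024.
The date on which the refund becomes due: 5 calendar days after 19 January 2024 is 24 January 2024.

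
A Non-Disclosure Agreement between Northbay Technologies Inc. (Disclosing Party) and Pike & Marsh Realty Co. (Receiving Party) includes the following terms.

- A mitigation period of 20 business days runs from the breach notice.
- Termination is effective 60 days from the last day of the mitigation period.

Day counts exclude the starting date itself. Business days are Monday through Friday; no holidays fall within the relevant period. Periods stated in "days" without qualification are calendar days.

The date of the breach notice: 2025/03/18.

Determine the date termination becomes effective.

The last day of the mitigation period: 20 business days after Tuesday, 2025/03/18, skipping weekends — Mar 19, Mar 20, Mar 21, Mar 24, …, Apr 11, Apr 14, Apr 15 — lands on Tuesday, 2025/04/15.
The date termination becomes effective: 2025/04/15 + 60 days = 2025/06/14.

2025/06/14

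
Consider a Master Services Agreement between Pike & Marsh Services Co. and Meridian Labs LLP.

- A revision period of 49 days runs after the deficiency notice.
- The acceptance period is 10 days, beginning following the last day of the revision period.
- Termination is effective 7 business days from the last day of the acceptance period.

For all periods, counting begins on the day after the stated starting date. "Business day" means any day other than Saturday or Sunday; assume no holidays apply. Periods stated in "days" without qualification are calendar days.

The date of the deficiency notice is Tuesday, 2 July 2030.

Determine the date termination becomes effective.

10 September 2030

The last day of the revision period: 2 July 2030 + 49 days = 20 August 2030.
Adding 10 calendar days to 20 August 2030 gives 30 August 2030, which is the last day of the acceptance period.
The date termination becomes effective: counting 7 business days from Friday, 30 August 2030 (Sep 2, Sep 3, Sep 4, Sep 5, Sep 6, Sep 9, Sep 10, skipping weekends) reaches Tuesday, 10 September 2030.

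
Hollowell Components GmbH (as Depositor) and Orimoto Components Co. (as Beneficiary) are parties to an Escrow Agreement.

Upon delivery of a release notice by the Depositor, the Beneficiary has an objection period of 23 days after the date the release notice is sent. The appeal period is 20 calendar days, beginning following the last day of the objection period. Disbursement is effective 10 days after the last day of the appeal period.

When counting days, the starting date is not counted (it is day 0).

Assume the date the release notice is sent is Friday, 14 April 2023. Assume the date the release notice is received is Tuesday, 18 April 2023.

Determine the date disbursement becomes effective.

Adding 23 calendar days to 14 April 2023 gives 7 May 2023, which is the last day of the objection period.
The last day of the appeal period: 20 calendar days after 7 May 2023 is 27 May 2023.
The date disbursement becomes effective: 27 May 2023 + 10 days = 6 June 2023.

6 June 2023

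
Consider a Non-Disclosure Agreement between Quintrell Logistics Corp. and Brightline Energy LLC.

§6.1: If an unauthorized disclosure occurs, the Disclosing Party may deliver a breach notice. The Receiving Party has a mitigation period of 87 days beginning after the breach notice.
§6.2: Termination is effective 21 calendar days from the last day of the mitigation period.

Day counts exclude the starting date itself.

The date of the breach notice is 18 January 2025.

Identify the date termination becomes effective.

The last day of the mitigation period: 18 January 2025 + 87 days = 15 April 2025.
The date termination becomes effective: 21 calendar days after 15 April 2025 is 6 May 2025.

6 May 2025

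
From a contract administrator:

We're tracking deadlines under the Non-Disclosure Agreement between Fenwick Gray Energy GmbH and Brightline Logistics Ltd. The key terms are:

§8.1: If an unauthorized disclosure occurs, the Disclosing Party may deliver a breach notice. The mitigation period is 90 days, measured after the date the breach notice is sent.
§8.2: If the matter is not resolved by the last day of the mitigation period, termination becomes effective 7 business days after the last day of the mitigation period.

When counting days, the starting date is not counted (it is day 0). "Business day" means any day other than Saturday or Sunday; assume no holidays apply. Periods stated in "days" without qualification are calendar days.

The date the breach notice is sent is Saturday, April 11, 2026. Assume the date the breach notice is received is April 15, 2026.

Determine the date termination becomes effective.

The last day of the mitigation period: April 11, 2026 + 90 days = July 10, 2026.
The date termination becomes effective: counting 7 business days from Friday, July 10, 2026 (Jul 13, Jul 14, Jul 15, Jul 16, Jul 17, Jul 20, Jul 21, skipping weekends) reaches Tuesday, July 21, 2026.

July 21, 2026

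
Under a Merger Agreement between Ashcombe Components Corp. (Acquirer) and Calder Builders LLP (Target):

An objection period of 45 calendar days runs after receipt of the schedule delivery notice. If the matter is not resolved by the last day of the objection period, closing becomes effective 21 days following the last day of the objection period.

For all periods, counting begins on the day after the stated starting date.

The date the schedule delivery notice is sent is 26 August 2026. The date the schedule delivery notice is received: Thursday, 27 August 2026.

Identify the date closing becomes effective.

1 November 2026

Adding 45 calendar days to 27 August 2026 gives 11 October 2026, which is the last day of the objection period.
The date closing becomes effective: 21 calendar days after 11 October 2026 is 1 November 2026.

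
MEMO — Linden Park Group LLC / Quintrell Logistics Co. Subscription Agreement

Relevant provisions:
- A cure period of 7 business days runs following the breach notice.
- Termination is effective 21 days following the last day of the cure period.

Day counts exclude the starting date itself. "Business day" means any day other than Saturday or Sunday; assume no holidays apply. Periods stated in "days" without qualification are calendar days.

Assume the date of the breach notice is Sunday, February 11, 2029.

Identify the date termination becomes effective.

March 13, 2029

The last day of the cure period: counting 7 business days from Sunday, February 11, 2029 (Feb 12, Feb 13, Feb 14, Feb 15, Feb 16, Feb 19, Feb 20, skipping weekends) reaches Tuesday, February 20, 2029.
The date termination becomes effective: February 20, 2029 + 21 days = March 13, 2029.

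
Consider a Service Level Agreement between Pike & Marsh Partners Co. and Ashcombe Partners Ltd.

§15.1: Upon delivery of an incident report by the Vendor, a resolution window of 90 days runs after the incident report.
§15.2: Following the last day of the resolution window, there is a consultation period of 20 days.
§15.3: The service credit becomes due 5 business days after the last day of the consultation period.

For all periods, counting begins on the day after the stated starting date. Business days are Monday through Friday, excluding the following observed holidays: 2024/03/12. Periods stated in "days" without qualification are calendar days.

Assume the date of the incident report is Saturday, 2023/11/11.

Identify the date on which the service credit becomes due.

The last day of the resolution window: 90 calendar days after 2023/11/11 is 2024/02/09.
The last day of the consultation period: 20 calendar days after 2024/02/09 is 2024/02/29.
From Thursday, 2024/02/29, 5 business days (Mar 1, Mar 4, Mar 5, Mar 6, Mar 7, skipping weekends) brings us to Thursday, 2024/03/07, which is the date on which the service credit becomes due.

2024/03/07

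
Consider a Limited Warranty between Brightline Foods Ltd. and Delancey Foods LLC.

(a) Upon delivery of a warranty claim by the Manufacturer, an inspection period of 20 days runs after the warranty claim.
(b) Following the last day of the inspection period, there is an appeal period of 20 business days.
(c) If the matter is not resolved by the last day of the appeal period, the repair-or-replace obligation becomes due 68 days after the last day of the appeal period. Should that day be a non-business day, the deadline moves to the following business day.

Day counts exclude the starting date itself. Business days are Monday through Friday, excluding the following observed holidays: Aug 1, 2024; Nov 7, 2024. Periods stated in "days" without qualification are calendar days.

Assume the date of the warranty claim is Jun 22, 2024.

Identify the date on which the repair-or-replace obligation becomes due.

Adding 20 calendar days to Jun 22, 2024 gives Jul 12, 2024, which is the last day of the inspection period.
The last day of the appeal period: counting 20 business days from Friday, Jul 12, 2024 (Jul 15, Jul 16, Jul 17, Jul 18, …, Aug 8, Aug 9, Aug 12, skipping weekends and the listed holiday on Aug 1) reaches Monday, Aug 12, 2024.
Adding 68 calendar days to Aug 12, 2024 gives Oct 19, 2024, which is the date on which the repair-or-replace obligation becomes due. That falls on a Saturday, so it rolls to the next business day, Monday, Oct 21, 2024.

Oct 21, 2024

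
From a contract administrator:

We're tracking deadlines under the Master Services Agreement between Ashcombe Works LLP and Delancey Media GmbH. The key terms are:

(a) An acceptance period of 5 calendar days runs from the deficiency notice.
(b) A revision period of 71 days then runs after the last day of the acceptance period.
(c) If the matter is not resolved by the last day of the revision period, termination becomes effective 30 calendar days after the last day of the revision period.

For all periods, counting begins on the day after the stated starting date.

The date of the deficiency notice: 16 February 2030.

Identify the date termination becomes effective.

The last day of the acceptance period: 16 February 2030 + 5 days = 21 February 2030.
The last day of the revision period: 71 calendar days after 21 February 2030 is 3 May 2030.
The date termination becomes effective: 30 calendar days after 3 May 2030 is 2 June 2030.

2 June 2030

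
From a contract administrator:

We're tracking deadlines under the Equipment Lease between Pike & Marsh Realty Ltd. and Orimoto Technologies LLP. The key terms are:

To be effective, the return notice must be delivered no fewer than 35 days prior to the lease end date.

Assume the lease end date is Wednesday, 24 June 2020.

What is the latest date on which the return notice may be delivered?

24 June 2020 minus 35 days is 20 May 2020.

20 May 2020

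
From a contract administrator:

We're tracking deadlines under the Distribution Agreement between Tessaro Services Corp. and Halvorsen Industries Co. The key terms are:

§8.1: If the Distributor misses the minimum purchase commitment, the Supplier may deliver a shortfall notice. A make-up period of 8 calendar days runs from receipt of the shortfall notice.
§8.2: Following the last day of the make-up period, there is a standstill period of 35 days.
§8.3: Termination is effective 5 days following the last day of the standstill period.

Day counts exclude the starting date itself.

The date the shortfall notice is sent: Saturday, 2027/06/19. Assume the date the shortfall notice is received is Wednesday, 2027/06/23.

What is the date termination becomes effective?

Adding 8 calendar days to 2027/06/23 gives 2027/07/01, which is the last day of the make-up period.
The last day of the standstill period: 2027/07/01 + 35 days = 2027/08/05.
Adding 5 calendar days to 2027/08/05 gives 2027/08/10, which is the date termination becomes effective.

2027/08/10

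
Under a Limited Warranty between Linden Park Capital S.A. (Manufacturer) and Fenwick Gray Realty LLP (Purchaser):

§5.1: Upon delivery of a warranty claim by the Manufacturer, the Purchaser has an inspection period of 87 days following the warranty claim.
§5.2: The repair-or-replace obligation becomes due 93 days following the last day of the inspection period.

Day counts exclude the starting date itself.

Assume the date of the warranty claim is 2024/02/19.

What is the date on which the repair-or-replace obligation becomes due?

2024/08/17

The last day of the inspection period: 87 calendar days after 2024/02/19 is 2024/05/16.
Adding 93 calendar days to 2024/05/16 gives 2024/08/17, which is the date on which the repair-or-replace obligation becomes due.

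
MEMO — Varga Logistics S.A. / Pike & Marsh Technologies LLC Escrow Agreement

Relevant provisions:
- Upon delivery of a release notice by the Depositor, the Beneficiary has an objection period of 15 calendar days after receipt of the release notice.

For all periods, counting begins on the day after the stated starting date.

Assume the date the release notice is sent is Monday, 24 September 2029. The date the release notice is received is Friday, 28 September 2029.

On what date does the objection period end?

13 October 2029

The last day of the objection period: 15 calendar days after 28 September 2029 is 13 October 2029.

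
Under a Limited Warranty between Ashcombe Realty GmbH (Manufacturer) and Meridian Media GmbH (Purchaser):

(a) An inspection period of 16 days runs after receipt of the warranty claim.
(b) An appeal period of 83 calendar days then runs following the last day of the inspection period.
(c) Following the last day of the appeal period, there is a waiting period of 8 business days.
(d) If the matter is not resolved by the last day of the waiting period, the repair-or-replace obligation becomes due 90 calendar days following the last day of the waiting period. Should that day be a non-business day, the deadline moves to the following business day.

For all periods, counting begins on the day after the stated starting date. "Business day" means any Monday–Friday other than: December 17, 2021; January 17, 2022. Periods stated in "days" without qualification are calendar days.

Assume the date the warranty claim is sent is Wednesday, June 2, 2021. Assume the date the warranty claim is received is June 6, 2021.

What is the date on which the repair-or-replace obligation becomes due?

The last day of the inspection period: 16 calendar days after June 6, 2021 is June 22, 2021.
The last day of the appeal period: 83 calendar days after June 22, 2021 is September 13, 2021.
The last day of the waiting period: counting 8 business days from Monday, September 13, 2021 (Sep 14, Sep 15, Sep 16, Sep 17, Sep 20, Sep 21, Sep 22, Sep 23, skipping weekends) reaches Thursday, September 23, 2021.
The date on which the repair-or-replace obligation becomes due: 90 calendar days after September 23, 2021 is December 22, 2021. December 22, 2021 is a Wednesday and is not a listed holiday, so no roll-forward applies.

December 22, 2021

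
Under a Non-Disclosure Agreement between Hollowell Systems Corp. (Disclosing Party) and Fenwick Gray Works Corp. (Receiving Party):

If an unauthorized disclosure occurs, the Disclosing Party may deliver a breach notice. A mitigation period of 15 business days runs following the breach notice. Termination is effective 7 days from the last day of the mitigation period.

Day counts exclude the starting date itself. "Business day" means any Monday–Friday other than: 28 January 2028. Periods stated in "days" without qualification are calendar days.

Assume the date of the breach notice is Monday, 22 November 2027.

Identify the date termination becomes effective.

The last day of the mitigation period: 15 business days after Monday, 22 November 2027, skipping weekends — Nov 23, Nov 24, Nov 25, Nov 26, …, Dec 9, Dec 10, Dec 13 — lands on Monday, 13 December 2027.
The date termination becomes effective: 7 calendar days after 13 December 2027 is 20 December 2027.

20 December 2027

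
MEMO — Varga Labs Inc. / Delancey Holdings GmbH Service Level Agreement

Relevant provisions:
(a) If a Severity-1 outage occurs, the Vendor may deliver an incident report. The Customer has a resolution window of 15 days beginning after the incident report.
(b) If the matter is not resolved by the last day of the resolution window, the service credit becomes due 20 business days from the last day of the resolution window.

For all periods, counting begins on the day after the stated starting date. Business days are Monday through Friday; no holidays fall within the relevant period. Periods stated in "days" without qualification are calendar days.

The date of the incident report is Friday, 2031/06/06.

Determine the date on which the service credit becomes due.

Adding 15 calendar days to 2031/06/06 gives 2031/06/21, which is the last day of the resolution window.
From Saturday, 2031/06/21, 20 business days (Jun 23, Jun 24, Jun 25, Jun 26, …, Jul 16, Jul 17, Jul 18, skipping weekends) brings us to Friday, 2031/07/18, which is the date on which the service credit becomes due.

2031/07/18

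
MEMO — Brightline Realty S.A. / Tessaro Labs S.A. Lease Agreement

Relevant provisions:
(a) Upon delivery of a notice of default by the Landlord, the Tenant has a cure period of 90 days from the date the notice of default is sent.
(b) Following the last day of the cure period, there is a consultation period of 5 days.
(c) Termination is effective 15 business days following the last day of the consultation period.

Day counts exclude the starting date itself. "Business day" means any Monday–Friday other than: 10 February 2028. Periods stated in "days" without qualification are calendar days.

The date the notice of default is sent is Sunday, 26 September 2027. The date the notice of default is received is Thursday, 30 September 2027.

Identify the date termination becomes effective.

The last day of the cure period: 90 calendar days after 26 September 2027 is 25 December 2027.
The last day of the consultation period: 25 December 2027 + 5 days = 30 December 2027.
From Thursday, 30 December 2027, 15 business days (Dec 31, Jan 3, Jan 4, Jan 5, …, Jan 18, Jan 19, Jan 20, skipping weekends) brings us to Thursday, 20 January 2028, which is the date termination becomes effective.

20 January 2028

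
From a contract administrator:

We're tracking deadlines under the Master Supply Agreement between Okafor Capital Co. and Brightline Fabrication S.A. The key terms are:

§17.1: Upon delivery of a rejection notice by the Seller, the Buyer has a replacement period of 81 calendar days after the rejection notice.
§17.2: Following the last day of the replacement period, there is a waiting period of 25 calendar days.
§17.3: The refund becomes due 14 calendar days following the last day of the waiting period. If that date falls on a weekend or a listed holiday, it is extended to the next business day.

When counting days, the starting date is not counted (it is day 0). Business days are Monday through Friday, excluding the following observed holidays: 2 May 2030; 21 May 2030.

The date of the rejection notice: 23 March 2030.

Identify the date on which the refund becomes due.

Adding 81 calendar days to 23 March 2030 gives 12 June 2030, which is the last day of the replacement period.
The last day of the waiting period: 25 calendar days after 12 June 2030 is 7 July 2030.
The date on which the refund becomes due: 14 calendar days after 7 July 2030 is 21 July 2030. That falls on a Sunday, so it rolls to the next business day, Monday, 22 July 2030.

22 July 2030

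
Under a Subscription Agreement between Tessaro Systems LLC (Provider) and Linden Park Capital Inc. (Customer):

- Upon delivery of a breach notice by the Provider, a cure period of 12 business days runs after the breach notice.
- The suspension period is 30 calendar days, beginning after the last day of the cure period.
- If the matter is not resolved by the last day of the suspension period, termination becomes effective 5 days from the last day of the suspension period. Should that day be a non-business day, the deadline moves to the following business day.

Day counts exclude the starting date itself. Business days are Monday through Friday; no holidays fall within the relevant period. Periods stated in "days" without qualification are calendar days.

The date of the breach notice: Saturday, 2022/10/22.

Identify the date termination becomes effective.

From Saturday, 2022/10/22, 12 business days (Oct 24, Oct 25, Oct 26, Oct 27, …, Nov 4, Nov 7, Nov 8, skipping weekends) brings us to Tuesday, 2022/11/08, which is the last day of the cure period.
Adding 30 calendar days to 2022/11/08 gives 2022/12/08, which is the last day of the suspension period.
Adding 5 calendar days to 2022/12/08 gives 2022/12/13, which is the date termination becomes effective. 2022/12/13 is a Tuesday, so no roll-forward applies.

2022/12/13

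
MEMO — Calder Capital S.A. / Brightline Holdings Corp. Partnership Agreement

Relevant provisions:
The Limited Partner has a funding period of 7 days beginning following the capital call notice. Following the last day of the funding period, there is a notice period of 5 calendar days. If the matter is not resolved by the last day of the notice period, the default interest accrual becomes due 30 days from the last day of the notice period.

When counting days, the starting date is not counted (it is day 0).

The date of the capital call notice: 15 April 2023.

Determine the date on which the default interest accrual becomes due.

The last day of the funding period: 15 April 2023 + 7 days = 22 April 2023.
Adding 5 calendar days to 22 April 2023 gives 27 April 2023, which is the last day of the notice period.
The date on which the default interest accrual becomes due: 30 calendar days after 27 April 2023 is 27 May 2023.

27 May 2023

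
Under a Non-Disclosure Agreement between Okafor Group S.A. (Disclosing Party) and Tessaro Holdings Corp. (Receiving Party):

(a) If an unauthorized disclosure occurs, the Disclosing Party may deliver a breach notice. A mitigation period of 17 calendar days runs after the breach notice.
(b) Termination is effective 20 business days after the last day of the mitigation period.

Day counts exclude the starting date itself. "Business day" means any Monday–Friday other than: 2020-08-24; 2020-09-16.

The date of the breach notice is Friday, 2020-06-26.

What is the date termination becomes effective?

2020-08-10

Adding 17 calendar days to 2020-06-26 gives 2020-07-13, which is the last day of the mitigation period.
The date termination becomes effective: counting 20 business days from Monday, 2020-07-13 (Jul 14, Jul 15, Jul 16, Jul 17, …, Aug 6, Aug 7, Aug 10, skipping weekends) reaches Monday, 2020-08-10.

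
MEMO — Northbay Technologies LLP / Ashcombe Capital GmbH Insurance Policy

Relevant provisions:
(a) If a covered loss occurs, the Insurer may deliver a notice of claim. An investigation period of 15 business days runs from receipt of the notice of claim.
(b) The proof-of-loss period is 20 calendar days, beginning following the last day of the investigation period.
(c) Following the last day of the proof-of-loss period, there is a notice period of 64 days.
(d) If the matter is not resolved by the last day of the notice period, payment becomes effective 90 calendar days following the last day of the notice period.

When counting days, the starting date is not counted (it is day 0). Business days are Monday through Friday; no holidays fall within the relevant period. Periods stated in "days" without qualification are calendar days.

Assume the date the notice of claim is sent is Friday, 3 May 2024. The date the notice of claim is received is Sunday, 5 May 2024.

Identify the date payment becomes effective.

From Sunday, 5 May 2024, 15 business days (May 6, May 7, May 8, May 9, …, May 22, May 23, May 24, skipping weekends) brings us to Friday, 24 May 2024, which is the last day of the investigation period.
Adding 20 calendar days to 24 May 2024 gives 13 June 2024, which is the last day of the proof-of-loss period.
The last day of the notice period: 64 calendar days after 13 June 2024 is 16 August 2024.
The date payment becomes effective: 16 August 2024 + 90 days = 14 November 2024.

14 November 2024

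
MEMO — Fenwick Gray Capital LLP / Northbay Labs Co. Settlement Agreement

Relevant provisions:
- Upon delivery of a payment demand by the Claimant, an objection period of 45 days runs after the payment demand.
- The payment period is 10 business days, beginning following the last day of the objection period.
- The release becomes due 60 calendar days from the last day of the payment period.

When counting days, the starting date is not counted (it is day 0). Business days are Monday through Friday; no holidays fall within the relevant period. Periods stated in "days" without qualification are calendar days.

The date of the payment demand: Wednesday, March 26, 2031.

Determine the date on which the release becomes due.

July 22, 2031

Adding 45 calendar days to March 26, 2031 gives May 10, 2031, which is the last day of the objection period.
The last day of the payment period: counting 10 business days from Saturday, May 10, 2031 (May 12, May 13, May 14, May 15, May 16, May 19, May 20, May 21, May 22, May 23, skipping weekends) reaches Friday, May 23, 2031.
The date on which the release becomes due: 60 calendar days after May 23, 2031 is July 22, 2031.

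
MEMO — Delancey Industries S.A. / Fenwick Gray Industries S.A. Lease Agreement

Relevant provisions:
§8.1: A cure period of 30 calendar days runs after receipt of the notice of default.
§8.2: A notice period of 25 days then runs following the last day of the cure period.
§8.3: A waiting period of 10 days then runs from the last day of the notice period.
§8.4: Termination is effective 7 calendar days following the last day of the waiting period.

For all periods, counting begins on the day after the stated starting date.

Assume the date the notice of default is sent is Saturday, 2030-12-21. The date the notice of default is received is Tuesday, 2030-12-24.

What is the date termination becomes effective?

The last day of the cure period: 30 calendar days after 2030-12-24 is 2031-01-23.
The last day of the notice period: 2031-01-23 + 25 days = 2031-02-17.
The last day of the waiting period: 2031-02-17 + 10 days = 2031-02-27.
Adding 7 calendar days to 2031-02-27 gives 2031-03-06, which is the date termination becomes effective.

2031-03-06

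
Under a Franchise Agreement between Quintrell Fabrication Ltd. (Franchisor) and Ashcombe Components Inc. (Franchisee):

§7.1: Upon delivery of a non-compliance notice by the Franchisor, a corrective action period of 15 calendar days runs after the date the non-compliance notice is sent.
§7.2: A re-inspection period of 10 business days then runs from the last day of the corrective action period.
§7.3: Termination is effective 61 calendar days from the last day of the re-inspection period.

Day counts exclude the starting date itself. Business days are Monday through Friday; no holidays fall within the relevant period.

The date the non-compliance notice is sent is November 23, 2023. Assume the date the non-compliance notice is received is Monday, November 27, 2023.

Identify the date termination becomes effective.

February 21, 2024

The last day of the corrective action period: 15 calendar days after November 23, 2023 is December 8, 2023.
From Friday, December 8, 2023, 10 business days (Dec 11, Dec 12, Dec 13, Dec 14, Dec 15, Dec 18, Dec 19, Dec 20, Dec 21, Dec 22, skipping weekends) brings us to Friday, December 22, 2023, which is the last day of the re-inspection period.
The date termination becomes effective: 61 calendar days after December 22, 2023 is February 21, 2024.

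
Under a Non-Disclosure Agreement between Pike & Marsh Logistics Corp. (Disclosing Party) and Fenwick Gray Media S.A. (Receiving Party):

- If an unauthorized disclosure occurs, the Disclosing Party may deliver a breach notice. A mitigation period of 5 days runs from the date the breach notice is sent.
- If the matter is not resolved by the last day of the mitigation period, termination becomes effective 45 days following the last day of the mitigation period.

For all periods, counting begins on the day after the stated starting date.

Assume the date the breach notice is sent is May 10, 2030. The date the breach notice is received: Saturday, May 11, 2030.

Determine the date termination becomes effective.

The last day of the mitigation period: May 10, 2030 + 5 days = May 15, 2030.
The date termination becomes effective: May 15, 2030 + 45 days = Jun 29, 2030.

Jun 29, 2030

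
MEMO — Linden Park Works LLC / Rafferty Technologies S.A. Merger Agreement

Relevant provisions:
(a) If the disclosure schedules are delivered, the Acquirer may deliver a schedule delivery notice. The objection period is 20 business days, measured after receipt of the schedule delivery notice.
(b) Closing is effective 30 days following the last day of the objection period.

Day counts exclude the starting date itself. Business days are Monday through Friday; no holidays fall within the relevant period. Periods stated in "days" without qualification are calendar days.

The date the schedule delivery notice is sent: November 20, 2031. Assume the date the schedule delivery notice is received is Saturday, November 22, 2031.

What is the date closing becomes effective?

The last day of the objection period: 20 business days after Saturday, November 22, 2031, skipping weekends — Nov 24, Nov 25, Nov 26, Nov 27, …, Dec 17, Dec 18, Dec 19 — lands on Friday, December 19, 2031.
The date closing becomes effective: December 19, 2031 + 30 days = January 18, 2032.

January 18, 2032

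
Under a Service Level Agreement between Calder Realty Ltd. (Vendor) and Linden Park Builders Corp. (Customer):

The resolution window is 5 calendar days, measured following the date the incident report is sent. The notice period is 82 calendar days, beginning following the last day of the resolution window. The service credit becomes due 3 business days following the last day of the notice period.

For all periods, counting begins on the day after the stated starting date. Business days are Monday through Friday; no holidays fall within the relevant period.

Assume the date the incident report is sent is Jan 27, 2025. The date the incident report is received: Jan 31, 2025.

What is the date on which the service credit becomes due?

The last day of the resolution window: 5 calendar days after Jan 27, 2025 is Feb 1, 2025.
The last day of the notice period: 82 calendar days after Feb 1, 2025 is Apr 24, 2025.
The date on which the service credit becomes due: counting 3 business days from Thursday, Apr 24, 2025 (Apr 25, Apr 28, Apr 29, skipping weekends) reaches Tuesday, Apr 29, 2025.

Apr 29, 2025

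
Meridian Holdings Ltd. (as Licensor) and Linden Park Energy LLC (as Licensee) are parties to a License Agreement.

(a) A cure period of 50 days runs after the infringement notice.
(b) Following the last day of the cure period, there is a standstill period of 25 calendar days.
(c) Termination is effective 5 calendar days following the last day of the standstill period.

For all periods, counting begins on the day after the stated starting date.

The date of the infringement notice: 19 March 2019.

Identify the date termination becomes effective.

7 June 2019

The last day of the cure period: 50 calendar days after 19 March 2019 is 8 May 2019.
Adding 25 calendar days to 8 May 2019 gives 2 June 2019, which is the last day of the standstill period.
The date termination becomes effective: 2 June 2019 + 5 days = 7 June 2019.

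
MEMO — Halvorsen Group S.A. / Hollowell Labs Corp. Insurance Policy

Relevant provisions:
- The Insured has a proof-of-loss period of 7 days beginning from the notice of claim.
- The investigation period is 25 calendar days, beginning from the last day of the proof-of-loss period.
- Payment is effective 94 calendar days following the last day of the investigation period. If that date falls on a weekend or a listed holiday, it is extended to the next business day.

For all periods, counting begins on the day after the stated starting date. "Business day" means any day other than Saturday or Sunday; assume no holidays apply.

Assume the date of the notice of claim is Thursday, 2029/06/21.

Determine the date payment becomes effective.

2029/10/25

Adding 7 calendar days to 2029/06/21 gives 2029/06/28, which is the last day of the proof-of-loss period.
The last day of the investigation period: 2029/06/28 + 25 days = 2029/07/23.
Adding 94 calendar days to 2029/07/23 gives 2029/10/25, which is the date payment becomes effective. 2029/10/25 is a Thursday, so no roll-forward applies.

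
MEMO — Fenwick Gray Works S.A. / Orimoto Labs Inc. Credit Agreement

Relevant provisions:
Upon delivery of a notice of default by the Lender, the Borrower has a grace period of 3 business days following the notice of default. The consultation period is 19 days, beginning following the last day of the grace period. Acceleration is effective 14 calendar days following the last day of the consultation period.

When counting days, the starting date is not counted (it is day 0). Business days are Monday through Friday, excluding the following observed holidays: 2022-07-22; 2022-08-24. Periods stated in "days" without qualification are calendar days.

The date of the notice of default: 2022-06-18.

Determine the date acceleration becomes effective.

The last day of the grace period: counting 3 business days from Saturday, 2022-06-18 (Jun 20, Jun 21, Jun 22, skipping weekends) reaches Wednesday, 2022-06-22.
The last day of the consultation period: 2022-06-22 + 19 days = 2022-07-11.
The date acceleration becomes effective: 14 calendar days after 2022-07-11 is 2022-07-25.

2022-07-25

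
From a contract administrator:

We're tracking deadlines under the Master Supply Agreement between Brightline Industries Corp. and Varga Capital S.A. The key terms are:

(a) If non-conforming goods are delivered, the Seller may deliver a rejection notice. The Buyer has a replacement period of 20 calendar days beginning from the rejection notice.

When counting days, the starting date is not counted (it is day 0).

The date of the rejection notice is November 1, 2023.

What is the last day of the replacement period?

The last day of the replacement period: 20 calendar days after November 1, 2023 is November 21, 2023.

November 21, 2023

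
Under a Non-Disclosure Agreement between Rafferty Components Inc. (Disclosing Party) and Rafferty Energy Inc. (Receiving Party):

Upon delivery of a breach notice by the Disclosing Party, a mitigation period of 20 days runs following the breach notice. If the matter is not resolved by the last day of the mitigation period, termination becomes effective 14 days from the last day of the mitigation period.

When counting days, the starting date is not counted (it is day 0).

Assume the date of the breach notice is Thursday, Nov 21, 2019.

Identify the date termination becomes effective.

The last day of the mitigation period: 20 calendar days after Nov 21, 2019 is Dec 11, 2019.
The date termination becomes effective: Dec 11, 2019 + 14 days = Dec 25, 2019.

Dec 25, 2019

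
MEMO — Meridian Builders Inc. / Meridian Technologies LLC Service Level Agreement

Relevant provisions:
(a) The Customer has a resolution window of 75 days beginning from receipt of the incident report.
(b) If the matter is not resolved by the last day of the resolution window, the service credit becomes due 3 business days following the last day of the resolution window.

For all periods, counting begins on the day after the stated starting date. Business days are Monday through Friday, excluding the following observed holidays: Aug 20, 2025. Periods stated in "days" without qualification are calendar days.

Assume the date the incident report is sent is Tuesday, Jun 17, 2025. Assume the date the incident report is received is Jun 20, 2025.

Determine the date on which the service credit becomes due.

The last day of the resolution window: Jun 20, 2025 + 75 days = Sep 3, 2025.
The date on which the service credit becomes due: counting 3 business days from Wednesday, Sep 3, 2025 (Sep 4, Sep 5, Sep 8, skipping weekends) reaches Monday, Sep 8, 2025.

Sep 8, 2025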